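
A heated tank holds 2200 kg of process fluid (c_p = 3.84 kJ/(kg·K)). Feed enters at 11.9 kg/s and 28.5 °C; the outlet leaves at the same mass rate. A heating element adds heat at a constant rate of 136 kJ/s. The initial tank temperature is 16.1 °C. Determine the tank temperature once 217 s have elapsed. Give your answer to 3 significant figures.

26.7 °C

M c_p dT/dt = ṁ c_p (T_in − T) + Q̇.
Rearrange: dT/dt = (T_ss − T)/τ with τ = M/ṁ = 184.87 s and T_ss = T_in + Q̇/(ṁ c_p) = 31.476 °C.
Solution: T(t) = T_ss + (T₀ − T_ss) e^(−t/τ).
T(217) = 31.476 + (-15.376)·e^(−217/184.87) = 31.476 + (-15.376)·0.30920 = 26.722 °C.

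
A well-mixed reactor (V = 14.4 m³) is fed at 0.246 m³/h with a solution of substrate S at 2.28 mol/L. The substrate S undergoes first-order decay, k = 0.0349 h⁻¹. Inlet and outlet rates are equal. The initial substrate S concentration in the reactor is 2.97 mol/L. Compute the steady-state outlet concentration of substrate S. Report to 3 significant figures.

Accumulation = in − out − consumed: V dC/dt = Q C_in − Q C − k V C.
At steady state: 0 = Q C_in − (Q + kV) C_ss, so C_ss = Q C_in/(Q + kV).
C_ss = 0.246·2.28/(0.246 + 0.0349·14.4) = 0.56088/0.74856 = 0.74928 mol/L.

0.749 mol/L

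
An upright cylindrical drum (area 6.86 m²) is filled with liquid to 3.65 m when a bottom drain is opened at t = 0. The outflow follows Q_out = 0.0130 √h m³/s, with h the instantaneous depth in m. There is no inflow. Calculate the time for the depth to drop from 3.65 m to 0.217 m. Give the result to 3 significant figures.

A dh/dt = −Q_out = −0.0130 √h.
Separate and integrate: 2(√h − √h₀) = −(0.0130/A) t.
t = 2A(√h₀ − √h)/0.0130 = 2·6.86·(√3.65 − √0.217)/0.0130
  = 13.720 × (1.9105 − 0.46583) / 0.0130 = 1524.7 s.

1520 s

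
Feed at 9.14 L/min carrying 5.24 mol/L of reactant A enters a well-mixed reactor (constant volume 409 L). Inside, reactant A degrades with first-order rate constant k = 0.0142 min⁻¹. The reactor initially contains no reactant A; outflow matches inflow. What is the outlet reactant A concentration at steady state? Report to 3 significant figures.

Species balance: V dC/dt = Q C_in − Q C − k V C.
At steady state: 0 = Q C_in − (Q + kV) C_ss, so C_ss = Q C_in/(Q + kV).
C_ss = 9.14·5.24/(9.14 + 0.0142·409) = 47.894/14.948 = 3.2041 mol/L.

3.20 mol/L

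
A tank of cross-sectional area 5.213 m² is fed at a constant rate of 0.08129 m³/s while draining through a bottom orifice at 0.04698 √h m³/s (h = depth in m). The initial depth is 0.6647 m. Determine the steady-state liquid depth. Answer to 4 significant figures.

2.994 m

A dh/dt = Q_in − 0.04698 √h. Steady state requires inflow = outflow:
Q_in = 0.04698 √h_ss ⇒ √h_ss = 0.08129/0.04698 = 1.73031.
h_ss = 1.73031² = 2.99398 m. (Since h₀ = 0.6647 m < h_ss, the level will rise toward this value.)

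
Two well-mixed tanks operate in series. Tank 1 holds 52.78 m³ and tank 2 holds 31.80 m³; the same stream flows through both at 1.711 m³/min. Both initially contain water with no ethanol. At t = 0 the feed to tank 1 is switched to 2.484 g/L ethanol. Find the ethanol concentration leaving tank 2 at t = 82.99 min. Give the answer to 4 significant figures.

Each tank obeys Vᵢ dCᵢ/dt = Q(Cᵢ₋₁ − Cᵢ), so τᵢ = Vᵢ/Q.
τ₁ = 52.78/1.711 = 30.8475 min; τ₂ = 31.80/1.711 = 18.5856 min.
Tank 1: C₁ = C_in(1 − e^(−t/τ₁)). Tank 2 (τ₁ ≠ τ₂): C₂ = C_in[1 − (τ₁ e^(−t/τ₁) − τ₂ e^(−t/τ₂))/(τ₁ − τ₂)].
At t = 82.99: e^(−t/τ₁) = 0.0678582, e^(−t/τ₂) = 0.0115015.
C₂ = 2.484·[1 − (30.8475·0.0678582 − 18.5856·0.0115015)/(12.2618)] = 2.484·0.846720 = 2.10325 g/L.

2.103 g/L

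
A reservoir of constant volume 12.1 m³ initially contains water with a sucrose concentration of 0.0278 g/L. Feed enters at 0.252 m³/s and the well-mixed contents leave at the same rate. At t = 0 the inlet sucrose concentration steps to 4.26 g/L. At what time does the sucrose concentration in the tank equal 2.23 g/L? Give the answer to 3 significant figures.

35.3 s

Unsteady species balance (constant V, well mixed): V dC/dt = Q(C_in − C), so τ = V/Q = 48.016 s.
C(t) = C_in + (C₀ − C_in) e^(−t/τ). Set C = 2.23 and solve for t:
e^(−t/τ) = (C − C_in)/(C₀ − C_in) = (2.23 − 4.26)/(0.0278 − 4.26) = 0.47966
t = −τ ln(…) = 48.016 × 0.73469 = 35.277 s.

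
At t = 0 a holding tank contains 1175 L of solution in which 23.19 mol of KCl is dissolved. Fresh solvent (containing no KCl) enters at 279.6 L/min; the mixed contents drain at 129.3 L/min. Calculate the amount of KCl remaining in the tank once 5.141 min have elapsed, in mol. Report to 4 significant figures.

Total volume: dV/dt = Q_in − Q_out = 150.300 L/min, so V(t) = 1175 + 150.300 t and V(5.141) = 1947.69 L.
Solute balance: dm/dt = 0 − Q_out C = −Q_out m/V(t).
dm/m = −Q_out dt/(V₀ + 150.300 t); integrating gives ln(m/m₀) = −(Q_out/(Q_in−Q_out)) ln(V/V₀).
m = m₀ (V₀/V)^(Q_out/(Q_in−Q_out)) = 23.19 × (1175/1947.69)^(0.860279) = 15.0136 mol.

15.01 mol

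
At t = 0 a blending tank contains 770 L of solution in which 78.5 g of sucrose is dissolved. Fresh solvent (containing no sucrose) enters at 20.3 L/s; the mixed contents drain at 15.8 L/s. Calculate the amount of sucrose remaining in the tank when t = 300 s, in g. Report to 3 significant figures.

2.24 g

Total volume: dV/dt = Q_in − Q_out = 4.5000 L/s, so V(t) = 770 + 4.5000 t and V(300) = 2120.0 L.
Solute balance: dm/dt = 0 − Q_out C = −Q_out m/V(t).
dm/m = −Q_out dt/(V₀ + 4.5000 t); integrating gives ln(m/m₀) = −(Q_out/(Q_in−Q_out)) ln(V/V₀).
m = m₀ (V₀/V)^(Q_out/(Q_in−Q_out)) = 78.5 × (770/2120.0)^(3.5111) = 2.2414 g.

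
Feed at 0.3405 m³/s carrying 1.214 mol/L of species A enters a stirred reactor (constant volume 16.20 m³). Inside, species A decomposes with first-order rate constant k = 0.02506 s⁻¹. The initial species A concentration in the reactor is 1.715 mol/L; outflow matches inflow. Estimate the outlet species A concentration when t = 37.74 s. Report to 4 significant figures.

V dC/dt = Q(C_in − C) − k V C.
dC/dt = (Q/V) C_in − (Q/V + k) C; effective rate a = Q/V + k = 0.0210185 + 0.02506 = 0.0460785 s⁻¹.
C_ss = Q C_in/(Q + kV) = 0.553761 mol/L; C(t) = C_ss + (C₀ − C_ss) e^(−a t).
C(37.74) = 0.553761 + (1.16124)·e^(−0.0460785·37.74) = 0.553761 + (1.16124)·0.175695 = 0.757785 mol/L.

0.7578 mol/L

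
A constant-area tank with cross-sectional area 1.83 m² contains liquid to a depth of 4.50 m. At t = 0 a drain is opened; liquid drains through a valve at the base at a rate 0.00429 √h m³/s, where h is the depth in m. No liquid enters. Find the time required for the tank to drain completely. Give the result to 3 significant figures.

With no inflow, A dh/dt = −0.00429 √h.
This is separable: 2 d(√h)/dt = −0.00429/A, so √h = √h₀ − (0.00429/(2A)) t.
Tank is empty when √h = 0: t_empty = 2A√h₀/0.00429.
t_empty = 2·1.83·√4.50/0.00429 = 3.6600·2.1213/0.00429 = 1809.8 s.

1810 s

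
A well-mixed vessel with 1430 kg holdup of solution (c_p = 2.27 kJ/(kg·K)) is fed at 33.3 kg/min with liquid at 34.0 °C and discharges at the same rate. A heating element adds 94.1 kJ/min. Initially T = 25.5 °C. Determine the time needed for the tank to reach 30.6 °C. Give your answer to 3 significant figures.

Heat balance on the well-mixed liquid: M c_p dT/dt = ṁ c_p (T_in − T) + 94.1.
τ = M/ṁ = 42.943 min; T_ss = T_in + Q̇/(ṁ c_p) = 35.245 °C.
T(t) = T_ss + (T₀ − T_ss) e^(−t/τ). Set T = 30.6:
e^(−t/τ) = (30.6 − 35.245)/(25.5 − 35.245) = 0.47665
t = −42.943 · ln(0.47665) = 31.820 min.

31.8 min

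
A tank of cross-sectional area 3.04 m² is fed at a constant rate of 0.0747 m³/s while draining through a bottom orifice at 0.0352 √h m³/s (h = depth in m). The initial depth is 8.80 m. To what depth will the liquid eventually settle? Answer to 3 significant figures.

Level balance: A dh/dt = 0.0747 − 0.0352 √h. Setting dh/dt = 0:
Q_in = 0.0352 √h_ss ⇒ √h_ss = 0.0747/0.0352 = 2.1222.
h_ss = 2.1222² = 4.5036 m. (Since h₀ = 8.80 m > h_ss, the level will fall toward this value.)

4.50 m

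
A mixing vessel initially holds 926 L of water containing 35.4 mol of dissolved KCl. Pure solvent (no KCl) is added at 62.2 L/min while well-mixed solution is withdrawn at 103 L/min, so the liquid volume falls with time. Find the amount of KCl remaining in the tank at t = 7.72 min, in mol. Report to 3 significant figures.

12.4 mol

Let m(t) be the amount of KCl. Volume: V(t) = V₀ + (Q_in − Q_out) t = 926 − 40.800 t; V(7.72) = 611.02 L.
Solute balance: dm/dt = 0 − Q_out C = −Q_out m/V(t).
dm/m = −Q_out dt/(V₀ − 40.800 t); integrating gives ln(m/m₀) = −(Q_out/(Q_in−Q_out)) ln(V/V₀).
m = m₀ (V₀/V)^(Q_out/(Q_in−Q_out)) = 35.4 × (926/611.02)^(-2.5245) = 12.394 mol.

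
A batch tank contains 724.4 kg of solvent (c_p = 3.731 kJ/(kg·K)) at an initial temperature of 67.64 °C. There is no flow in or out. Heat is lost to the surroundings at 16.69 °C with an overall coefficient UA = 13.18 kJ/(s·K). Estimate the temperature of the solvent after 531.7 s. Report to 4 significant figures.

Heat balance on the well-mixed liquid: M c_p dT/dt = −UA(T − T_amb).
dT/dt = (T_ss − T)/τ with T_ss = T_amb = 16.6900 °C, τ = M c_p/UA = 724.4·3.731/13.18 = 205.063 s.
Solution: T(t) = T_ss + (T₀ − T_ss) e^(−t/τ).
T(531.7) = 16.6900 + (50.9500)·0.0748061 = 20.5014 °C.

20.50 °C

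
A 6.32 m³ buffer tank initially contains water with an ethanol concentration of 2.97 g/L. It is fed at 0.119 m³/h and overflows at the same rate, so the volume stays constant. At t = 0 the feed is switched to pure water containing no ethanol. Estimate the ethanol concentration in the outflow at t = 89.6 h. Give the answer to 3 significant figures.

0.550 g/L

Species balance on the tank: V dC/dt = Q(C_in − C).
So dC/dt = (C_in − C)/τ with τ = V/Q = 6.32/0.119 = 53.109 h.
Solution: C(t) = C_in + (C₀ − C_in) e^(−t/τ).
C(89.6) = 0 + (2.97 − 0)·e^(−89.6/53.109) = 0 + (2.9700)·0.18506 = 0.54962 g/L.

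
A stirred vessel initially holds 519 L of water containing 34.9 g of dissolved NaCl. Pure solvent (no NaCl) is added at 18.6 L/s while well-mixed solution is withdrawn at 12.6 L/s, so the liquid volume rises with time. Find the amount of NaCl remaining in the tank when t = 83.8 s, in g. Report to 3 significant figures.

8.41 g

Total volume: dV/dt = Q_in − Q_out = 6.0000 L/s, so V(t) = 519 + 6.0000 t and V(83.8) = 1021.8 L.
No NaCl enters, so dm/dt = −Q_out · (m/V).
dm/m = −Q_out dt/(V₀ + 6.0000 t); integrating gives ln(m/m₀) = −(Q_out/(Q_in−Q_out)) ln(V/V₀).
m = m₀ (V₀/V)^(Q_out/(Q_in−Q_out)) = 34.9 × (519/1021.8)^(2.1000) = 8.4141 g.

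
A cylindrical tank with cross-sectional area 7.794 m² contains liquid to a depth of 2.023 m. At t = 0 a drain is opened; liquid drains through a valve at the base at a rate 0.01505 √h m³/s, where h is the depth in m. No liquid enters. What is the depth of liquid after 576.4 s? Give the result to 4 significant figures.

0.7496 m

Accumulation of liquid (constant cross-section A): A dh/dt = −0.01505 √h.
This is separable: 2 d(√h)/dt = −0.01505/A, so √h = √h₀ − (0.01505/(2A)) t.
√h = √2.023 − 0.01505·576.4/(2·7.794) = 1.42232 − 0.556506 = 0.865816.
h = 0.865816² = 0.749637 m.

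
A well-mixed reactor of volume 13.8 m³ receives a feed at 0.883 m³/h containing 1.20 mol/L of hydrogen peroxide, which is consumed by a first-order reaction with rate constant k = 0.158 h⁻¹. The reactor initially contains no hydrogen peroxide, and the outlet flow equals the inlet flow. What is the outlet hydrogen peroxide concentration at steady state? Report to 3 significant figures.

0.346 mol/L

Accumulation = in − out − consumed: V dC/dt = Q C_in − Q C − k V C.
At steady state: 0 = Q C_in − (Q + kV) C_ss, so C_ss = Q C_in/(Q + kV).
C_ss = 0.883·1.20/(0.883 + 0.158·13.8) = 1.0596/3.0634 = 0.34589 mol/L.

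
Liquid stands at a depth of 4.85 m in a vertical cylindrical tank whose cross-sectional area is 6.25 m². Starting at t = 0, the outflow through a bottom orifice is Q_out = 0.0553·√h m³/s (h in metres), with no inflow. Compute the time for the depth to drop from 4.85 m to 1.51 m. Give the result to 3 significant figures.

220 s

With no inflow, A dh/dt = −0.0553 √h.
This is separable: 2 d(√h)/dt = −0.0553/A, so √h = √h₀ − (0.0553/(2A)) t.
t = 2A(√h₀ − √h)/0.0553 = 2·6.25·(√4.85 − √1.51)/0.0553
  = 12.500 × (2.2023 − 1.2288) / 0.0553 = 220.04 s.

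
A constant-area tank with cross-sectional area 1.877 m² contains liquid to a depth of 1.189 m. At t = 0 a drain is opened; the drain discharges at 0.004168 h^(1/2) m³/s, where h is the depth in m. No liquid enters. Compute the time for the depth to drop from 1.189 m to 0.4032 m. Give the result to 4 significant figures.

A dh/dt = −Q_out = −0.004168 √h.
∫ h^(−1/2) dh = −(0.004168/A) ∫ dt, giving 2√h = 2√h₀ − (0.004168/A) t.
t = 2A(√h₀ − √h)/0.004168 = 2·1.877·(√1.189 − √0.4032)/0.004168
  = 3.75400 × (1.09041 − 0.634980) / 0.004168 = 410.195 s.

410.2 s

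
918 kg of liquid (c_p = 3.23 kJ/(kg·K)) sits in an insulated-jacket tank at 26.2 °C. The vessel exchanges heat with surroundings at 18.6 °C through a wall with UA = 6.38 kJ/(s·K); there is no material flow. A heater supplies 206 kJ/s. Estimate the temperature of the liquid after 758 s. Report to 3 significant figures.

46.1 °C

Lumped-capacitance energy balance: M c_p dT/dt = UA(T_amb − T) + Q̇.
dT/dt = (T_ss − T)/τ with T_ss = T_amb + Q̇/UA = 18.6 + 206/6.38 = 50.888 °C, τ = M c_p/UA = 918·3.23/6.38 = 464.76 s.
T approaches T_ss exponentially: T(t) = T_ss + (T₀ − T_ss) e^(−t/τ).
T(758) = 50.888 + (-24.688)·0.19574 = 46.056 °C.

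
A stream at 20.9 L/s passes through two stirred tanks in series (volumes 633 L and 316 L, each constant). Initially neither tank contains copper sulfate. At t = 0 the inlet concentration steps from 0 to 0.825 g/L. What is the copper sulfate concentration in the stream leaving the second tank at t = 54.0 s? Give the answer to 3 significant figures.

Each tank obeys Vᵢ dCᵢ/dt = Q(Cᵢ₋₁ − Cᵢ), so τᵢ = Vᵢ/Q.
τ₁ = 633/20.9 = 30.287 s; τ₂ = 316/20.9 = 15.120 s.
Tank 1: C₁ = C_in(1 − e^(−t/τ₁)). Tank 2 (τ₁ ≠ τ₂): C₂ = C_in[1 − (τ₁ e^(−t/τ₁) − τ₂ e^(−t/τ₂))/(τ₁ − τ₂)].
At t = 54.0: e^(−t/τ₁) = 0.16814, e^(−t/τ₂) = 0.028113.
C₂ = 0.825·[1 − (30.287·0.16814 − 15.120·0.028113)/(15.167)] = 0.825·0.69227 = 0.57112 g/L.

0.571 g/L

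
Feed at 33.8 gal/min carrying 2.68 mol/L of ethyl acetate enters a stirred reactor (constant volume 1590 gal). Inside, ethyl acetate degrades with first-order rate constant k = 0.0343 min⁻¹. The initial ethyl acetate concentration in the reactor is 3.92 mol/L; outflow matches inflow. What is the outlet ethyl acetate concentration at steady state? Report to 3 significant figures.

1.03 mol/L

Species balance: V dC/dt = Q C_in − Q C − k V C.
At steady state: 0 = Q C_in − (Q + kV) C_ss, so C_ss = Q C_in/(Q + kV).
C_ss = 33.8·2.68/(33.8 + 0.0343·1590) = 90.584/88.337 = 1.0254 mol/L.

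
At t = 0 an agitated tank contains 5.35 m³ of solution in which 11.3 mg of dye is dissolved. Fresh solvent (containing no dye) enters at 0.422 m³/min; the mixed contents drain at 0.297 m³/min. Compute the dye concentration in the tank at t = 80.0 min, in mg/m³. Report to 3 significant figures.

Total volume: dV/dt = Q_in − Q_out = 0.12500 m³/min, so V(t) = 5.35 + 0.12500 t and V(80.0) = 15.350 m³.
Species balance (pure solvent in): dm/dt = −Q_out · m/V(t).
dm/m = −Q_out dt/(V₀ + 0.12500 t); integrating gives ln(m/m₀) = −(Q_out/(Q_in−Q_out)) ln(V/V₀).
m = m₀ (V₀/V)^(Q_out/(Q_in−Q_out)) = 11.3 × (5.35/15.350)^(2.3760) = 0.92354 mg.
C = m/V = 0.92354/15.350 = 0.060165 mg/m³.

0.0602 mg/m³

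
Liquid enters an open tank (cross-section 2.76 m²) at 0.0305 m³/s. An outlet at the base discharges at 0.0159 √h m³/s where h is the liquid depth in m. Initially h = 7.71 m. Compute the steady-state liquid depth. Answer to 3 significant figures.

Accumulation of liquid (constant cross-section A): A dh/dt = Q_in − 0.0159 √h. At steady state dh/dt = 0:
Q_in = 0.0159 √h_ss ⇒ √h_ss = 0.0305/0.0159 = 1.9182.
h_ss = 1.9182² = 3.6796 m. (Since h₀ = 7.71 m > h_ss, the level will fall toward this value.)

3.68 m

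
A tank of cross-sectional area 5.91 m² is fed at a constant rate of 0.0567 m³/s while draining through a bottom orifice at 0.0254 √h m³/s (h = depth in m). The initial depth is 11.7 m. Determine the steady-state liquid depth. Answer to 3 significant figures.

Level balance: A dh/dt = 0.0567 − 0.0254 √h. Setting dh/dt = 0:
Q_in = 0.0254 √h_ss ⇒ √h_ss = 0.0567/0.0254 = 2.2323.
h_ss = 2.2323² = 4.9831 m. (Since h₀ = 11.7 m > h_ss, the level will fall toward this value.)

4.98 m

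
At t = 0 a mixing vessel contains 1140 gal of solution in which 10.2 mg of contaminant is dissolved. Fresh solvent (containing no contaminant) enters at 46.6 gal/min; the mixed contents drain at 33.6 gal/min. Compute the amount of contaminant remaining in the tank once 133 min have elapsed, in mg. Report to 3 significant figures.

0.939 mg

Total volume: dV/dt = Q_in − Q_out = 13.000 gal/min, so V(t) = 1140 + 13.000 t and V(133) = 2869.0 gal.
Species balance (pure solvent in): dm/dt = −Q_out · m/V(t).
Separate: dm/m = −Q_out dt/V(t) ⇒ ln(m/m₀) = −(Q_out/(Q_in−Q_out)) ln(V/V₀).
m = m₀ (V₀/V)^(Q_out/(Q_in−Q_out)) = 10.2 × (1140/2869.0)^(2.5846) = 0.93890 mg.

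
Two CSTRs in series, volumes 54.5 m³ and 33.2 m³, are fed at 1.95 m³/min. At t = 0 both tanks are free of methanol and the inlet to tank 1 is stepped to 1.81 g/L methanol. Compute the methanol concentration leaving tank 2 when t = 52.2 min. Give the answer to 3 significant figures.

Time constants: τᵢ = Vᵢ/Q for each well-mixed tank.
τ₁ = 54.5/1.95 = 27.949 min; τ₂ = 33.2/1.95 = 17.026 min.
Tank 1: C₁ = C_in(1 − e^(−t/τ₁)). Tank 2 (τ₁ ≠ τ₂): C₂ = C_in[1 − (τ₁ e^(−t/τ₁) − τ₂ e^(−t/τ₂))/(τ₁ − τ₂)].
At t = 52.2: e^(−t/τ₁) = 0.15448, e^(−t/τ₂) = 0.046609.
C₂ = 1.81·[1 − (27.949·0.15448 − 17.026·0.046609)/(10.923)] = 1.81·0.67739 = 1.2261 g/L.

1.23 g/L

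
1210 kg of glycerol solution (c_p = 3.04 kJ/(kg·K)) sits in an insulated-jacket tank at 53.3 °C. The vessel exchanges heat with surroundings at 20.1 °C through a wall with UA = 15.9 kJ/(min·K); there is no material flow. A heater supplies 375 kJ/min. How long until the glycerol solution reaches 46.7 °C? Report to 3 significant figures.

268 min

Heat balance on the well-mixed liquid: M c_p dT/dt = −UA(T − T_amb) + Q̇.
τ = M c_p/UA = 231.35 min; T_ss = T_amb + Q̇/UA = 20.1 + 375/15.9 = 43.685 °C.
T(t) = T_ss + (T₀ − T_ss)e^(−t/τ); set T = 46.7:
t = −τ ln[(T − T_ss)/(T₀ − T_ss)] = −231.35 · ln(0.31358) = 268.29 min.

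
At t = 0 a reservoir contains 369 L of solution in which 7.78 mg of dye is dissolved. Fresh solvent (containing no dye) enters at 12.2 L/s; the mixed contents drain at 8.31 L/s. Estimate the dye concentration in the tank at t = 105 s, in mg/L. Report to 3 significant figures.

Let m(t) be the amount of dye. Volume: V(t) = V₀ + (Q_in − Q_out) t = 369 + 3.8900 t; V(105) = 777.45 L.
No dye enters, so dm/dt = −Q_out · (m/V).
dm/m = −Q_out dt/(V₀ + 3.8900 t); integrating gives ln(m/m₀) = −(Q_out/(Q_in−Q_out)) ln(V/V₀).
m = m₀ (V₀/V)^(Q_out/(Q_in−Q_out)) = 7.78 × (369/777.45)^(2.1362) = 1.5834 mg.
C = m/V = 1.5834/777.45 = 0.0020367 mg/L.

0.00204 mg/L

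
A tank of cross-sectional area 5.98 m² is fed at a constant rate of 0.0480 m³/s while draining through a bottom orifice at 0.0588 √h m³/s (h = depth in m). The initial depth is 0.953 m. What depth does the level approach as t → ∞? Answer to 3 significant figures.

A dh/dt = Q_in − 0.0588 √h. Steady state requires inflow = outflow:
Q_in = 0.0588 √h_ss ⇒ √h_ss = 0.0480/0.0588 = 0.81633.
h_ss = 0.81633² = 0.66639 m. (Since h₀ = 0.953 m > h_ss, the level will fall toward this value.)

0.666 m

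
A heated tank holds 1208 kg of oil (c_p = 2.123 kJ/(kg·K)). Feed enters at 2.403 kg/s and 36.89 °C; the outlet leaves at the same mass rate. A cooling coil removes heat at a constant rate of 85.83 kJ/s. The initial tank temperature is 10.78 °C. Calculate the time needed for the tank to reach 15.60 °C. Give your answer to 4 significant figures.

M c_p dT/dt = ṁ c_p (T_in − T) − Q̇.
τ = M/ṁ = 502.705 s; T_ss = T_in − Q̇/(ṁ c_p) = 20.0658 °C.
T(t) = T_ss + (T₀ − T_ss) e^(−t/τ). Set T = 15.60:
e^(−t/τ) = (15.60 − 20.0658)/(10.78 − 20.0658) = 0.480926
t = −502.705 · ln(0.480926) = 368.001 s.

368.0 s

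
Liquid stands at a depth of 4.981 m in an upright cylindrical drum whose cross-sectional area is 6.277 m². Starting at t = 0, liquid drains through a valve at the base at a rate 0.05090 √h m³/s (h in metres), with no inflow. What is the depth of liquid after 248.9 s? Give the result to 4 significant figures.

Accumulation of liquid (constant cross-section A): A dh/dt = −0.05090 √h.
This is separable: 2 d(√h)/dt = −0.05090/A, so √h = √h₀ − (0.05090/(2A)) t.
√h = √4.981 − 0.05090·248.9/(2·6.277) = 2.23182 − 1.00916 = 1.22265.
h = 1.22265² = 1.49488 m.

1.495 m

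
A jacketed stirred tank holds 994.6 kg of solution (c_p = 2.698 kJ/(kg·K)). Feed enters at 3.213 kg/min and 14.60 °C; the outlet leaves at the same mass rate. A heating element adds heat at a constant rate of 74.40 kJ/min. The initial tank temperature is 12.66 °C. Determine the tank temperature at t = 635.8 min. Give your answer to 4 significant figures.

M c_p dT/dt = ṁ c_p (T_in − T) + Q̇.
Rearrange: dT/dt = (T_ss − T)/τ with τ = M/ṁ = 309.555 min and T_ss = T_in + Q̇/(ṁ c_p) = 23.1826 °C.
This is linear first-order; T(t) = T_ss + (T₀ − T_ss) e^(−t/τ).
T(635.8) = 23.1826 + (-10.5226)·e^(−635.8/309.555) = 23.1826 + (-10.5226)·0.128232 = 21.8333 °C.

21.83 °C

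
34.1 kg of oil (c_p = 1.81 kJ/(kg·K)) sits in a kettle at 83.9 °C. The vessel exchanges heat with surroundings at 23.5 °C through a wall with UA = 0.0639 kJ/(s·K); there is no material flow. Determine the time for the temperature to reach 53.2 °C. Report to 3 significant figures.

Unsteady energy balance on the tank contents: M c_p dT/dt = −UA(T − T_amb).
τ = M c_p/UA = 965.90 s; T_ss = T_amb = 23.500 °C.
T(t) = T_ss + (T₀ − T_ss)e^(−t/τ); set T = 53.2:
t = −τ ln[(T − T_ss)/(T₀ − T_ss)] = −965.90 · ln(0.49172) = 685.64 s.

686 s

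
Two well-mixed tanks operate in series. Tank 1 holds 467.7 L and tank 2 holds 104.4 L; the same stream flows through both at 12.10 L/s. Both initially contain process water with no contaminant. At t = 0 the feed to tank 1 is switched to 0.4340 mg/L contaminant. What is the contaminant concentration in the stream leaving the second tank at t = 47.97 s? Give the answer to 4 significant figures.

0.2730 mg/L

Time constants: τᵢ = Vᵢ/Q for each well-mixed tank.
τ₁ = 467.7/12.10 = 38.6529 s; τ₂ = 104.4/12.10 = 8.62810 s.
Solving the cascade with C₁(0)=C₂(0)=0 gives C₂(t) = C_in[1 − (τ₁ e^(−t/τ₁) − τ₂ e^(−t/τ₂))/(τ₁ − τ₂)].
At t = 47.97: e^(−t/τ₁) = 0.289082, e^(−t/τ₂) = 0.00384977.
C₂ = 0.4340·[1 − (38.6529·0.289082 − 8.62810·0.00384977)/(30.0248)] = 0.4340·0.628952 = 0.272965 mg/L.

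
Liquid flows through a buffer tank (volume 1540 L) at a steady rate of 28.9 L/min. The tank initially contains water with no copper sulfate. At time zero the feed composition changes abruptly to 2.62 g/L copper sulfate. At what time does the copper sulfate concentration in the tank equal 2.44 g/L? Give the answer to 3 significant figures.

143 min

Species balance on the tank: V dC/dt = Q(C_in − C), so τ = V/Q = 53.287 min.
C(t) = C_in + (C₀ − C_in) e^(−t/τ). Set C = 2.44 and solve for t:
e^(−t/τ) = (C − C_in)/(C₀ − C_in) = (2.44 − 2.62)/(0 − 2.62) = 0.068702
t = −τ ln(…) = 53.287 × 2.6780 = 142.70 min.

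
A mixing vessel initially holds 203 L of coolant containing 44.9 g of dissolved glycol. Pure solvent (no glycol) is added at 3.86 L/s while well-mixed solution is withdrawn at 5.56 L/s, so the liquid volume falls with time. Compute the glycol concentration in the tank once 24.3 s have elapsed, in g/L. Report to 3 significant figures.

Total volume: dV/dt = Q_in − Q_out = -1.7000 L/s, so V(t) = 203 − 1.7000 t and V(24.3) = 161.69 L.
Species balance (pure solvent in): dm/dt = −Q_out · m/V(t).
dm/m = −Q_out dt/(V₀ − 1.7000 t); integrating gives ln(m/m₀) = −(Q_out/(Q_in−Q_out)) ln(V/V₀).
m = m₀ (V₀/V)^(Q_out/(Q_in−Q_out)) = 44.9 × (203/161.69)^(-3.2706) = 21.334 g.
C = m/V = 21.334/161.69 = 0.13194 g/L.

0.132 g/L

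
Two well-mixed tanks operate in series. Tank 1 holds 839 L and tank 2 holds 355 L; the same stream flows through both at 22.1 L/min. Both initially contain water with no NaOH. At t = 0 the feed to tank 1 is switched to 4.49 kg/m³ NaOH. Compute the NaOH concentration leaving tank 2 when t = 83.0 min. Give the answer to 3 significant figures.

Each tank obeys Vᵢ dCᵢ/dt = Q(Cᵢ₋₁ − Cᵢ), so τᵢ = Vᵢ/Q.
τ₁ = 839/22.1 = 37.964 min; τ₂ = 355/22.1 = 16.063 min.
Solving the cascade with C₁(0)=C₂(0)=0 gives C₂(t) = C_in[1 − (τ₁ e^(−t/τ₁) − τ₂ e^(−t/τ₂))/(τ₁ − τ₂)].
At t = 83.0: e^(−t/τ₁) = 0.11233, e^(−t/τ₂) = 0.0057014.
C₂ = 4.49·[1 − (37.964·0.11233 − 16.063·0.0057014)/(21.900)] = 4.49·0.80946 = 3.6345 kg/m³.

3.63 kg/m³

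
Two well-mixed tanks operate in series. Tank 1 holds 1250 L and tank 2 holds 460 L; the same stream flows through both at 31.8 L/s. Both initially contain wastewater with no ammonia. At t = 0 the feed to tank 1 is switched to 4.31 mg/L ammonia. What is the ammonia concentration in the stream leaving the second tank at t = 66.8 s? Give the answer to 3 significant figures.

3.09 mg/L

Species balance on tank i: dCᵢ/dt = (Cᵢ₋₁ − Cᵢ)/τᵢ with τᵢ = Vᵢ/Q.
τ₁ = 1250/31.8 = 39.308 s; τ₂ = 460/31.8 = 14.465 s.
Tank 1: C₁ = C_in(1 − e^(−t/τ₁)). Tank 2 (τ₁ ≠ τ₂): C₂ = C_in[1 − (τ₁ e^(−t/τ₁) − τ₂ e^(−t/τ₂))/(τ₁ − τ₂)].
At t = 66.8: e^(−t/τ₁) = 0.18279, e^(−t/τ₂) = 0.0098734.
C₂ = 4.31·[1 − (39.308·0.18279 − 14.465·0.0098734)/(24.843)] = 4.31·0.71652 = 3.0882 mg/L.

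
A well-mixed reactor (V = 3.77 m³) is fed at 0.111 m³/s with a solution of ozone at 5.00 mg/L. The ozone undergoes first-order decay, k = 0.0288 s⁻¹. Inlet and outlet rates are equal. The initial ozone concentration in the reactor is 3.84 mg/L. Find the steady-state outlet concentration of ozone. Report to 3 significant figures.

2.53 mg/L

Species balance: V dC/dt = Q C_in − Q C − k V C.
Steady state (dC/dt = 0): C_ss = Q C_in/(Q + kV) = C_in/(1 + kV/Q).
C_ss = 0.111·5.00/(0.111 + 0.0288·3.77) = 0.55500/0.21958 = 2.5276 mg/L.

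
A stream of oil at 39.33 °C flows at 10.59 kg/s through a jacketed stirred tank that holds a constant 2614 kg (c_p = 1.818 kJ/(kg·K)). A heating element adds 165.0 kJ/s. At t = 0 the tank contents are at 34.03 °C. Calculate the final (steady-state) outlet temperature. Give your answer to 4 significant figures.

M c_p dT/dt = ṁ c_p (T_in − T) + Q̇.
At steady state dT/dt = 0 ⇒ T_ss = T_in + Q̇/(ṁ c_p) = 39.33 + 165.0/(10.59·1.818) = 47.9003 °C.

47.90 °C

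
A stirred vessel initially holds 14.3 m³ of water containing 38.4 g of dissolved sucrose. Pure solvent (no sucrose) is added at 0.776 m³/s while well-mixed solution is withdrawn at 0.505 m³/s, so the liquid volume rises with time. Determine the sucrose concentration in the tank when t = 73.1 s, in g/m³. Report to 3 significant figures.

Let m(t) be the amount of sucrose. Volume: V(t) = V₀ + (Q_in − Q_out) t = 14.3 + 0.27100 t; V(73.1) = 34.110 m³.
Species balance (pure solvent in): dm/dt = −Q_out · m/V(t).
dm/m = −Q_out dt/(V₀ + 0.27100 t); integrating gives ln(m/m₀) = −(Q_out/(Q_in−Q_out)) ln(V/V₀).
m = m₀ (V₀/V)^(Q_out/(Q_in−Q_out)) = 38.4 × (14.3/34.110)^(1.8635) = 7.5995 g.
C = m/V = 7.5995/34.110 = 0.22279 g/m³.

0.223 g/m³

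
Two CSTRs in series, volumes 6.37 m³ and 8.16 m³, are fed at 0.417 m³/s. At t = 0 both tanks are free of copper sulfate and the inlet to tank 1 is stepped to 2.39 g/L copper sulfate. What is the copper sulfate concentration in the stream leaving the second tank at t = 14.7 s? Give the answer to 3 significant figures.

Each tank obeys Vᵢ dCᵢ/dt = Q(Cᵢ₋₁ − Cᵢ), so τᵢ = Vᵢ/Q.
τ₁ = 6.37/0.417 = 15.276 s; τ₂ = 8.16/0.417 = 19.568 s.
Solving the cascade with C₁(0)=C₂(0)=0 gives C₂(t) = C_in[1 − (τ₁ e^(−t/τ₁) − τ₂ e^(−t/τ₂))/(τ₁ − τ₂)].
At t = 14.7: e^(−t/τ₁) = 0.38201, e^(−t/τ₂) = 0.47179.
C₂ = 2.39·[1 − (15.276·0.38201 − 19.568·0.47179)/(-4.2926)] = 2.39·0.20870 = 0.49879 g/L.

0.499 g/L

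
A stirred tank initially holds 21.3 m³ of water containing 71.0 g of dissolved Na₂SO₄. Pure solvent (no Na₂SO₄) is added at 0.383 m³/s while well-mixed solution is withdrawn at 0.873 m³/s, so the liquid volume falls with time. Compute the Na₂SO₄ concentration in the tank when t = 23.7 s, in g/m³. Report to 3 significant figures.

Total volume: dV/dt = Q_in − Q_out = -0.49000 m³/s, so V(t) = 21.3 − 0.49000 t and V(23.7) = 9.6870 m³.
No Na₂SO₄ enters, so dm/dt = −Q_out · (m/V).
Separate: dm/m = −Q_out dt/V(t) ⇒ ln(m/m₀) = −(Q_out/(Q_in−Q_out)) ln(V/V₀).
m = m₀ (V₀/V)^(Q_out/(Q_in−Q_out)) = 71.0 × (21.3/9.6870)^(-1.7816) = 17.442 g.
C = m/V = 17.442/9.6870 = 1.8006 g/m³.

1.80 g/m³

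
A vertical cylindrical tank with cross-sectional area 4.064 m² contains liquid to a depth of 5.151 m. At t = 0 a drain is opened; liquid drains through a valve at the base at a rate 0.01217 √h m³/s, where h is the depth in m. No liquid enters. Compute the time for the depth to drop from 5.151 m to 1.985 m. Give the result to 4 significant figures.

A dh/dt = −Q_out = −0.01217 √h.
∫ h^(−1/2) dh = −(0.01217/A) ∫ dt, giving 2√h = 2√h₀ − (0.01217/A) t.
t = 2A(√h₀ − √h)/0.01217 = 2·4.064·(√5.151 − √1.985)/0.01217
  = 8.12800 × (2.26958 − 1.40890) / 0.01217 = 574.825 s.

574.8 s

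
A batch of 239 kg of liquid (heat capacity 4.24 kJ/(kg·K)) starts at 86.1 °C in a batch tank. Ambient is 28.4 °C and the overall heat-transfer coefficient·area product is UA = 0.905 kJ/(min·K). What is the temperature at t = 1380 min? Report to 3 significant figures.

Energy balance: M c_p dT/dt = −UA(T − T_amb).
dT/dt = (T_ss − T)/τ with T_ss = T_amb = 28.400 °C, τ = M c_p/UA = 239·4.24/0.905 = 1119.7 min.
Solution: T(t) = T_ss + (T₀ − T_ss) e^(−t/τ).
T(1380) = 28.400 + (57.700)·0.29158 = 45.224 °C.

45.2 °C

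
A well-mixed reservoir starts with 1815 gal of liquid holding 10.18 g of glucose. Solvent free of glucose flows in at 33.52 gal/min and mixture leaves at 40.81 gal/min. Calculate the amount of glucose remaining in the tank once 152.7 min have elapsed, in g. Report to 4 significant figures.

0.04985 g

Let m(t) be the amount of glucose. Volume: V(t) = V₀ + (Q_in − Q_out) t = 1815 − 7.29000 t; V(152.7) = 701.817 gal.
Solute balance: dm/dt = 0 − Q_out C = −Q_out m/V(t).
Separate: dm/m = −Q_out dt/V(t) ⇒ ln(m/m₀) = −(Q_out/(Q_in−Q_out)) ln(V/V₀).
m = m₀ (V₀/V)^(Q_out/(Q_in−Q_out)) = 10.18 × (1815/701.817)^(-5.59808) = 0.0498523 g.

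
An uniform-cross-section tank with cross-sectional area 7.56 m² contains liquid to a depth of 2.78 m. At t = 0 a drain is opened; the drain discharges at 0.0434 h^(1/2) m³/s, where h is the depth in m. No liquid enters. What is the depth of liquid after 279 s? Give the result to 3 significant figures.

A dh/dt = −Q_out = −0.0434 √h.
This is separable: 2 d(√h)/dt = −0.0434/A, so √h = √h₀ − (0.0434/(2A)) t.
√h = √2.78 − 0.0434·279/(2·7.56) = 1.6673 − 0.80083 = 0.86650.
h = 0.86650² = 0.75082 m.

0.751 m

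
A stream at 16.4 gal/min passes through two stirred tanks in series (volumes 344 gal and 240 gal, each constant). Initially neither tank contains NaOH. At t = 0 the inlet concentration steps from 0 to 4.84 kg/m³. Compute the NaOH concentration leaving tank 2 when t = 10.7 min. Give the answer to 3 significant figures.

Time constants: τᵢ = Vᵢ/Q for each well-mixed tank.
τ₁ = 344/16.4 = 20.976 min; τ₂ = 240/16.4 = 14.634 min.
Solving the cascade with C₁(0)=C₂(0)=0 gives C₂(t) = C_in[1 − (τ₁ e^(−t/τ₁) − τ₂ e^(−t/τ₂))/(τ₁ − τ₂)].
At t = 10.7: e^(−t/τ₁) = 0.60043, e^(−t/τ₂) = 0.48135.
C₂ = 4.84·[1 − (20.976·0.60043 − 14.634·0.48135)/(6.3415)] = 4.84·0.12478 = 0.60392 kg/m³.

0.604 kg/m³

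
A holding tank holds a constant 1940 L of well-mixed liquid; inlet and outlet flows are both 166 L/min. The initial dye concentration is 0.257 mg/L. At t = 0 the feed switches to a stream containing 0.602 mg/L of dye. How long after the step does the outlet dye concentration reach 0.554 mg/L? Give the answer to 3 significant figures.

23.1 min

Species balance: V dC/dt = Q(C_in − C) ⇒ τ = V/Q = 11.687 min.
C(t) = C_in + (C₀ − C_in) e^(−t/τ). Set C = 0.554 and solve for t:
e^(−t/τ) = (C − C_in)/(C₀ − C_in) = (0.554 − 0.602)/(0.257 − 0.602) = 0.13913
t = −τ ln(…) = 11.687 × 1.9723 = 23.050 min.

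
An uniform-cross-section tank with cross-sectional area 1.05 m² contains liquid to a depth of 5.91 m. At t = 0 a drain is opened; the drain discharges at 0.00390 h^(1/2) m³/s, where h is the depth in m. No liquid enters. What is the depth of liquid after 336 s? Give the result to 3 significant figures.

3.27 m

A dh/dt = −Q_out = −0.00390 √h.
∫ h^(−1/2) dh = −(0.00390/A) ∫ dt, giving 2√h = 2√h₀ − (0.00390/A) t.
√h = √5.91 − 0.00390·336/(2·1.05) = 2.4310 − 0.62400 = 1.8070.
h = 1.8070² = 3.2654 m.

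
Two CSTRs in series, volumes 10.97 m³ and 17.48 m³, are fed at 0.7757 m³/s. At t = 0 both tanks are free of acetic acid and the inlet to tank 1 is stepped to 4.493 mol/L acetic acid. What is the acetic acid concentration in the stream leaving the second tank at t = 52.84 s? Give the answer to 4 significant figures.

Species balance on tank i: dCᵢ/dt = (Cᵢ₋₁ − Cᵢ)/τᵢ with τᵢ = Vᵢ/Q.
τ₁ = 10.97/0.7757 = 14.1421 s; τ₂ = 17.48/0.7757 = 22.5345 s.
Tank 1: C₁ = C_in(1 − e^(−t/τ₁)). Tank 2 (τ₁ ≠ τ₂): C₂ = C_in[1 − (τ₁ e^(−t/τ₁) − τ₂ e^(−t/τ₂))/(τ₁ − τ₂)].
At t = 52.84: e^(−t/τ₁) = 0.0238405, e^(−t/τ₂) = 0.0958615.
C₂ = 4.493·[1 − (14.1421·0.0238405 − 22.5345·0.0958615)/(-8.39242)] = 4.493·0.782776 = 3.51701 mol/L.

3.517 mol/L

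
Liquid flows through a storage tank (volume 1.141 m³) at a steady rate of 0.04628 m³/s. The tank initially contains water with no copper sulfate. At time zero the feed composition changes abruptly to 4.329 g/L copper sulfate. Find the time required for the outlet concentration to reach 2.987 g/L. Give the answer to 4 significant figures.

Species balance: V dC/dt = Q(C_in − C) ⇒ τ = V/Q = 24.6543 s.
C(t) = C_in + (C₀ − C_in) e^(−t/τ). Set C = 2.987 and solve for t:
e^(−t/τ) = (C − C_in)/(C₀ − C_in) = (2.987 − 4.329)/(0 − 4.329) = 0.310002
t = −τ ln(…) = 24.6543 × 1.17118 = 28.8745 s.

28.87 s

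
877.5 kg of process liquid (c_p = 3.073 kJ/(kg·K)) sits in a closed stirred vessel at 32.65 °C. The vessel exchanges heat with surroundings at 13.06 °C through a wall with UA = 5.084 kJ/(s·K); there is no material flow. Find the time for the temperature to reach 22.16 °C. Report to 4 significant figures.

M c_p dT/dt = −UA(T − T_amb).
τ = M c_p/UA = 530.401 s; T_ss = T_amb = 13.0600 °C.
T(t) = T_ss + (T₀ − T_ss)e^(−t/τ); set T = 22.16:
t = −τ ln[(T − T_ss)/(T₀ − T_ss)] = −530.401 · ln(0.464523) = 406.682 s.

406.7 s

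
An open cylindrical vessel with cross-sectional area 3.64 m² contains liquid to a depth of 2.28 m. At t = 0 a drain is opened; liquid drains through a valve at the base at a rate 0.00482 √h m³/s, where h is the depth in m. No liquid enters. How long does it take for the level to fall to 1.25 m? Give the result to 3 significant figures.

Volume balance on the tank: A dh/dt = −0.00482 √h.
∫ h^(−1/2) dh = −(0.00482/A) ∫ dt, giving 2√h = 2√h₀ − (0.00482/A) t.
t = 2A(√h₀ − √h)/0.00482 = 2·3.64·(√2.28 − √1.25)/0.00482
  = 7.2800 × (1.5100 − 1.1180) / 0.00482 = 591.97 s.

592 s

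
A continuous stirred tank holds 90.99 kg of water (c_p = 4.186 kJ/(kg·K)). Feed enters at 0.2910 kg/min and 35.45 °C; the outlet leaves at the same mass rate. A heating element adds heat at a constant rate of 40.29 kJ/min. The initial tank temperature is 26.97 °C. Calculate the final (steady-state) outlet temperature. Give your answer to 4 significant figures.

Heat balance on the well-mixed liquid: M c_p dT/dt = ṁ c_p (T_in − T) + 40.29.
At steady state dT/dt = 0 ⇒ T_ss = T_in + Q̇/(ṁ c_p) = 35.45 + 40.29/(0.2910·4.186) = 68.5254 °C.

68.53 °C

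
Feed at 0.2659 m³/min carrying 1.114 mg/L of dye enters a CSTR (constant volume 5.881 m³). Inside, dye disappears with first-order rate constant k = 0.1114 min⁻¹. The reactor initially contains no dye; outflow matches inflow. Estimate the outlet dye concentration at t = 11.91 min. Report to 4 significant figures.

Accumulation = in − out − consumed: V dC/dt = Q C_in − Q C − k V C.
dC/dt = (Q/V) C_in − (Q/V + k) C; effective rate a = Q/V + k = 0.0452134 + 0.1114 = 0.156613 min⁻¹.
C_ss = Q C_in/(Q + kV) = 0.321605 mg/L; C(t) = C_ss + (C₀ − C_ss) e^(−a t).
C(11.91) = 0.321605 + (-0.321605)·e^(−0.156613·11.91) = 0.321605 + (-0.321605)·0.154855 = 0.271803 mg/L.

0.2718 mg/L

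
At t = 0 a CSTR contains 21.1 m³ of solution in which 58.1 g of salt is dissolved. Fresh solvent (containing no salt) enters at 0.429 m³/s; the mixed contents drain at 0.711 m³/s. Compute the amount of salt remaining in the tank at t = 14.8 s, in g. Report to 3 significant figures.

33.3 g

Total volume: dV/dt = Q_in − Q_out = -0.28200 m³/s, so V(t) = 21.1 − 0.28200 t and V(14.8) = 16.926 m³.
Species balance (pure solvent in): dm/dt = −Q_out · m/V(t).
dm/m = −Q_out dt/(V₀ − 0.28200 t); integrating gives ln(m/m₀) = −(Q_out/(Q_in−Q_out)) ln(V/V₀).
m = m₀ (V₀/V)^(Q_out/(Q_in−Q_out)) = 58.1 × (21.1/16.926)^(-2.5213) = 33.331 g.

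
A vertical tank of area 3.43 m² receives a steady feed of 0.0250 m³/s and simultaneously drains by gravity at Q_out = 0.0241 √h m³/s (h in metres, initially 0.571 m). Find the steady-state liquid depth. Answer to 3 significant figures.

1.08 m

Level balance: A dh/dt = 0.0250 − 0.0241 √h. Setting dh/dt = 0:
Q_in = 0.0241 √h_ss ⇒ √h_ss = 0.0250/0.0241 = 1.0373.
h_ss = 1.0373² = 1.0761 m. (Since h₀ = 0.571 m < h_ss, the level will rise toward this value.)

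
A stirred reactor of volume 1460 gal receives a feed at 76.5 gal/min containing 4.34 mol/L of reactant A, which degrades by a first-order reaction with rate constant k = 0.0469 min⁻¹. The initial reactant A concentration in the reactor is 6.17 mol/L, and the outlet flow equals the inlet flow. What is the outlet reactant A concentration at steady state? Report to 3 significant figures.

Accumulation = in − out − consumed: V dC/dt = Q C_in − Q C − k V C.
Steady state (dC/dt = 0): C_ss = Q C_in/(Q + kV) = C_in/(1 + kV/Q).
C_ss = 76.5·4.34/(76.5 + 0.0469·1460) = 332.01/144.97 = 2.2901 mol/L.

2.29 mol/L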